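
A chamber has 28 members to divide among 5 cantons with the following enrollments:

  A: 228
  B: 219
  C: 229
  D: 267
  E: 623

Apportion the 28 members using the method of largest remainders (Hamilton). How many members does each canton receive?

Total 1566; standard divisor 1566/28 ≈ 55.929.
Standard quotas: A 4.077, B 3.916, C 4.095, D 4.774, E 11.139.
Lower quotas: A 4, B 3, C 4, D 4, E 11 (sum 26, leaving 2 seats).
Remainders in descending order: B 0.916, D 0.774, E 0.139, C 0.095, A 0.077.
Largest remainders: B, D receive the extra seats.

A 4, B 4, C 4, D 5, E 11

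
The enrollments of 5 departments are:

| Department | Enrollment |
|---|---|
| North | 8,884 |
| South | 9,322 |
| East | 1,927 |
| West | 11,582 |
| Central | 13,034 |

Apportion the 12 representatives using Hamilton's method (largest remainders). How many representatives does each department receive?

North: 2, South: 3, East: 1, West: 3, Central: 3

The standard divisor is 44749/12 ≈ 3729.083.
Standard quotas: North 2.3824, South 2.4998, East 0.5167, West 3.1059, Central 3.4952.
Lower quotas: North 2, South 2, East 0, West 3, Central 3 (sum 10, leaving 2 seats).
Remainders in descending order: East 0.5167, South 0.4998, Central 0.4952, North 0.3824, West 0.1059.
Largest remainders: East, South receive the extra seats.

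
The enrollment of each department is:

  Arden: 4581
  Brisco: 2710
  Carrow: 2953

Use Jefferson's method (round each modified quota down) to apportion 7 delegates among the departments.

Arden=3; Brisco=2; Carrow=2

Standard divisor 10244/7 ≈ 1463.429; standard quotas: Arden 3.130, Brisco 1.852, Carrow 2.018.
Rounding down gives 3, 1, 2 = 6 seats, so the divisor must be adjusted.
With modified divisor 1300: modified quotas Arden 3.524, Brisco 2.085, Carrow 2.272.
Rounding down: Arden 3, Brisco 2, Carrow 2 (total 7).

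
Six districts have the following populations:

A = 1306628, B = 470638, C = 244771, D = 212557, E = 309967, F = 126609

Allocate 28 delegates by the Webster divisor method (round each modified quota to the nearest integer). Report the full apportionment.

Standard divisor 2671170/28 ≈ 95398.929; standard quotas: A 13.696, B 4.933, C 2.566, D 2.228, E 3.249, F 1.327.
Rounding to the nearest integer gives A 14, B 5, C 3, D 2, E 3, F 1 — total 28, matching the house size, so no adjustment is needed.

A 14, B 5, C 3, D 2, E 3, F 1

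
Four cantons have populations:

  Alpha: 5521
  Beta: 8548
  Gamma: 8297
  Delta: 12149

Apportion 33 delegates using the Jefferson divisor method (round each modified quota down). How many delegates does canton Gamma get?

8

Standard divisor 34515/33 ≈ 1045.909; standard quotas: Alpha 5.279, Beta 8.173, Gamma 7.933, Delta 11.616.
Rounding down gives 5, 8, 7, 11 = 31 seats, so the divisor must be adjusted.
With modified divisor 1000: modified quotas Alpha 5.521, Beta 8.548, Gamma 8.297, Delta 12.149.
Rounding down: Alpha 5, Beta 8, Gamma 8, Delta 12 (total 33).
Gamma receives 8.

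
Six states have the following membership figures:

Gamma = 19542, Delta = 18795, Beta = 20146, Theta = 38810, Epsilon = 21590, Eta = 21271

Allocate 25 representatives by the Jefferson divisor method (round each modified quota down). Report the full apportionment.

Standard divisor 140154/25 ≈ 5606.16; standard quotas: Gamma 3.486, Delta 3.353, Beta 3.594, Theta 6.923, Epsilon 3.851, Eta 3.794.
Rounding down gives 3, 3, 3, 6, 3, 3 = 21 seats, so the divisor must be adjusted.
With modified divisor 5000: modified quotas Gamma 3.908, Delta 3.759, Beta 4.029, Theta 7.762, Epsilon 4.318, Eta 4.254.
Rounding down: Gamma 3, Delta 3, Beta 4, Theta 7, Epsilon 4, Eta 4 (total 25).

Gamma 3; Delta 3; Beta 4; Theta 7; Epsilon 4; Eta 4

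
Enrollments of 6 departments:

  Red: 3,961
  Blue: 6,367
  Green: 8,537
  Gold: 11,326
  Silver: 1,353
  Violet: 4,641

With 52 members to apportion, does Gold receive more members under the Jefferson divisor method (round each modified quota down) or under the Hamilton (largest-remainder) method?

Jefferson: Red 5, Blue 9, Green 12, Gold 17, Silver 2, Violet 7.
Hamilton: Red 6, Blue 9, Green 12, Gold 16, Silver 2, Violet 7.
Gold gets 17 under Jefferson and 16 under Hamilton.

Jefferson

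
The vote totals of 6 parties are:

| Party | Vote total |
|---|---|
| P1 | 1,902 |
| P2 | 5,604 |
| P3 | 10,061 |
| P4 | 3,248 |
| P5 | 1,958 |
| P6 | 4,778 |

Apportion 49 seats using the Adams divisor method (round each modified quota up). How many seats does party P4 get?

Standard divisor 27551/49 ≈ 562.265; standard quotas: P1 3.383, P2 9.967, P3 17.894, P4 5.777, P5 3.482, P6 8.498.
Rounding up gives 4, 10, 18, 6, 4, 9 = 51 seats, so the divisor must be adjusted.
With modified divisor 600: modified quotas P1 3.170, P2 9.340, P3 16.768, P4 5.413, P5 3.263, P6 7.963.
Rounding up: P1 4, P2 10, P3 17, P4 6, P5 4, P6 8 (total 49).
P4 receives 6.

6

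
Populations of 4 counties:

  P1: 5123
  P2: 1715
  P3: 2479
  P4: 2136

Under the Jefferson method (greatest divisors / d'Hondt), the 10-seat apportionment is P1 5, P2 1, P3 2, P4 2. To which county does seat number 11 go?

P2

Priority for the next seat is population ÷ (current seats + 1).
Priorities: P1 853.833, P2 857.500, P3 826.333, P4 712.000.
Highest priority: P2.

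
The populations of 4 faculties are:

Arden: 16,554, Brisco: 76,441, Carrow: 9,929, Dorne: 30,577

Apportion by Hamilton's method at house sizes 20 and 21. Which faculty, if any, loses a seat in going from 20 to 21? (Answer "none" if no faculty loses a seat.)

Carrow

At 20 seats: Arden 2, Brisco 11, Carrow 2, Dorne 5.
At 21 seats: Arden 3, Brisco 12, Carrow 1, Dorne 5.
Carrow drops from 2 to 1.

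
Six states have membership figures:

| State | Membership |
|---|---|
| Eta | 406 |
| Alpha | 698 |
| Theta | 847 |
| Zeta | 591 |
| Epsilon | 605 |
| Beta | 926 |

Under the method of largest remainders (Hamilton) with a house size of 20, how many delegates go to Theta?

4

The standard divisor is 4073/20 ≈ 203.65.
Standard quotas: Eta 1.994, Alpha 3.427, Theta 4.159, Zeta 2.902, Epsilon 2.971, Beta 4.547.
Lower quotas: Eta 1, Alpha 3, Theta 4, Zeta 2, Epsilon 2, Beta 4 (sum 16, leaving 4 seats).
Remainders in descending order: Eta 0.994, Epsilon 0.971, Zeta 0.902, Beta 0.547, Alpha 0.427, Theta 0.159.
The surplus seats go to Eta, Epsilon, Zeta, Beta.
Theta receives 4.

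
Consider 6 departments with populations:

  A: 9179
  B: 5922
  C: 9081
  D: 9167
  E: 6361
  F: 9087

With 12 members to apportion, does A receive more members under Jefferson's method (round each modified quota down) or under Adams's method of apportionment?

Jefferson: A 3, B 1, C 2, D 2, E 2, F 2.
Adams: A 2, B 2, C 2, D 2, E 2, F 2.
A gets 3 under Jefferson and 2 under Adams.

Jefferson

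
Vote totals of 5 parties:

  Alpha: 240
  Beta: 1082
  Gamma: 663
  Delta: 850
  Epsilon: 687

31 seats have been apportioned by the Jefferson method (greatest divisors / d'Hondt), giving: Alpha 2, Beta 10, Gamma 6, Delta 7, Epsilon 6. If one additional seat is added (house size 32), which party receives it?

Delta

Priority for the next seat is population ÷ (current seats + 1).
Priorities: Alpha 80.000, Beta 98.364, Gamma 94.714, Delta 106.250, Epsilon 98.143.
Highest priority: Delta.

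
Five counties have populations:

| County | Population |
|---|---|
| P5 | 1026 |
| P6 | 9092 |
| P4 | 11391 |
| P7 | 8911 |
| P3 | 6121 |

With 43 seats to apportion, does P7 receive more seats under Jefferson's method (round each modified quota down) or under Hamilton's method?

Hamilton

Jefferson: P5 1, P6 11, P4 14, P7 10, P3 7.
Hamilton: P5 1, P6 11, P4 13, P7 11, P3 7.
P7 gets 10 under Jefferson and 11 under Hamilton.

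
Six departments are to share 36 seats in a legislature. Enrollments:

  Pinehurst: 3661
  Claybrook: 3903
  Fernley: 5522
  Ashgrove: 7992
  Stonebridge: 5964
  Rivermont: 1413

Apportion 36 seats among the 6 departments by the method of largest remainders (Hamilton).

Standard divisor: 28455 ÷ 36 ≈ 790.417.
Standard quotas: Pinehurst 4.6317, Claybrook 4.9379, Fernley 6.9862, Ashgrove 10.1111, Stonebridge 7.5454, Rivermont 1.7877.
Lower quotas: Pinehurst 4, Claybrook 4, Fernley 6, Ashgrove 10, Stonebridge 7, Rivermont 1 (sum 32, leaving 4 seats).
Remainders in descending order: Fernley 0.9862, Claybrook 0.9379, Rivermont 0.7877, Pinehurst 0.6317, Stonebridge 0.5454, Ashgrove 0.1111.
Largest remainders: Fernley, Claybrook, Rivermont, Pinehurst receive the extra seats.

Pinehurst=5, Claybrook=5, Fernley=7, Ashgrove=10, Stonebridge=7, Rivermont=2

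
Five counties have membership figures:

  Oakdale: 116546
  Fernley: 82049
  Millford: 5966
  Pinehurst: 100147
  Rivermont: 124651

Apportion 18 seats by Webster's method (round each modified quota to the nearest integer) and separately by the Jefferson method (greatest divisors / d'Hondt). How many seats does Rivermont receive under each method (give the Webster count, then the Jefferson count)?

5 and 6

Webster: Oakdale 5, Fernley 4, Millford 0, Pinehurst 4, Rivermont 5.
Jefferson: Oakdale 5, Fernley 3, Millford 0, Pinehurst 4, Rivermont 6.
Rivermont gets 5 under Webster and 6 under Jefferson.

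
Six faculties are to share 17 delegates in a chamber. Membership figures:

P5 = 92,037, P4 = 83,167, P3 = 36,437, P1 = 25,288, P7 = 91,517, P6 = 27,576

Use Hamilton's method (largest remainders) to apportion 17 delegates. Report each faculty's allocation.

The standard divisor is 356022/17 ≈ 20942.471.
Standard quotas: P5 4.3948, P4 3.9712, P3 1.7399, P1 1.2075, P7 4.3699, P6 1.3168.
Lower quotas: P5 4, P4 3, P3 1, P1 1, P7 4, P6 1 (sum 14, leaving 3 seats).
Remainders in descending order: P4 0.9712, P3 0.7399, P5 0.3948, P7 0.3699, P6 0.3168, P1 0.2075.
The surplus seats go to P4, P3, P5.

P5=5, P4=4, P3=2, P1=1, P7=4, P6=1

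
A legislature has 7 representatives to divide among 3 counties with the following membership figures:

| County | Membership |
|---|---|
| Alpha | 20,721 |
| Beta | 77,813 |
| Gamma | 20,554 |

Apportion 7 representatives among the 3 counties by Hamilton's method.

The standard divisor is 119088/7 ≈ 17012.571.
Standard quotas: Alpha 1.2180, Beta 4.5739, Gamma 1.2082.
Lower quotas: Alpha 1, Beta 4, Gamma 1 (sum 6, leaving 1 seat).
Remainders in descending order: Beta 0.5739, Alpha 0.2180, Gamma 0.2082.
Largest remainder: Beta receives the extra seat.

Alpha 1; Beta 5; Gamma 1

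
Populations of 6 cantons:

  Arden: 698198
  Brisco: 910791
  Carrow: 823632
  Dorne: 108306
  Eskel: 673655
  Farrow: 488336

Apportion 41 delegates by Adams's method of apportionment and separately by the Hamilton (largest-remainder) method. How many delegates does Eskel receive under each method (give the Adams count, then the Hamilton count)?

Adams: Arden 8, Brisco 10, Carrow 9, Dorne 2, Eskel 7, Farrow 5.
Hamilton: Arden 8, Brisco 10, Carrow 9, Dorne 1, Eskel 8, Farrow 5.
Eskel gets 7 under Adams and 8 under Hamilton.

7 and 8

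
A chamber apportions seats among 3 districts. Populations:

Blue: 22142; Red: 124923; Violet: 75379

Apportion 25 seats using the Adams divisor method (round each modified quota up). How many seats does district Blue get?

3

Standard divisor 222444/25 ≈ 8897.76; standard quotas: Blue 2.488, Red 14.040, Violet 8.472.
Rounding up gives 3, 15, 9 = 27 seats, so the divisor must be adjusted.
With modified divisor 9500: modified quotas Blue 2.331, Red 13.150, Violet 7.935.
Rounding up: Blue 3, Red 14, Violet 8 (total 25).
Blue receives 3.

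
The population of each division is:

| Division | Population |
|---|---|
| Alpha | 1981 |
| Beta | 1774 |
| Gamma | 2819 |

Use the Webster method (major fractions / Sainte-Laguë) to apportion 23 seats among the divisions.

Standard divisor 6574/23 ≈ 285.826; standard quotas: Alpha 6.931, Beta 6.207, Gamma 9.863.
Rounding to the nearest integer gives Alpha 7, Beta 6, Gamma 10 — total 23, matching the house size, so no adjustment is needed.

Alpha: 7, Beta: 6, Gamma: 10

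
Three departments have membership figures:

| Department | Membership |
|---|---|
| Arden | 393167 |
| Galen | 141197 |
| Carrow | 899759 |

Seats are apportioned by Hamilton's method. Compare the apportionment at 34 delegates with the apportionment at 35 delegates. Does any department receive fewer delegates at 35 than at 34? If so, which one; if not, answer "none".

At 34 seats: Arden 9, Galen 4, Carrow 21.
At 35 seats: Arden 10, Galen 3, Carrow 22.
Galen drops from 4 to 3.

Galen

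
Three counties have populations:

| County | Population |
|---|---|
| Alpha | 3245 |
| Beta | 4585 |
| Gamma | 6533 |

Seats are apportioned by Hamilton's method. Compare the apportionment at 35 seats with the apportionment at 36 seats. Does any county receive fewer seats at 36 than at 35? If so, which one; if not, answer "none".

At 35 seats: Alpha 8, Beta 11, Gamma 16.
At 36 seats: Alpha 8, Beta 12, Gamma 16.
No county's allocation decreased.

none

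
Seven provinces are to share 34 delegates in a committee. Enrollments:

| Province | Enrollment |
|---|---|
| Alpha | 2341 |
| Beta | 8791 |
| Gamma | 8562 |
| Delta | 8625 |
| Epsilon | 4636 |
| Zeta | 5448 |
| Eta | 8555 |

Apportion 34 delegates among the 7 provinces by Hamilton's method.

Alpha: 2; Beta: 7; Gamma: 6; Delta: 6; Epsilon: 3; Zeta: 4; Eta: 6

Standard divisor: 46958 ÷ 34 ≈ 1381.118.
Standard quotas: Alpha 1.6950, Beta 6.3651, Gamma 6.1993, Delta 6.2449, Epsilon 3.3567, Zeta 3.9446, Eta 6.1943.
Lower quotas: Alpha 1, Beta 6, Gamma 6, Delta 6, Epsilon 3, Zeta 3, Eta 6 (sum 31, leaving 3 seats).
Remainders in descending order: Zeta 0.9446, Alpha 0.6950, Beta 0.3651, Epsilon 0.3567, Delta 0.2449, Gamma 0.1993, Eta 0.1943.
The surplus seats go to Zeta, Alpha, Beta.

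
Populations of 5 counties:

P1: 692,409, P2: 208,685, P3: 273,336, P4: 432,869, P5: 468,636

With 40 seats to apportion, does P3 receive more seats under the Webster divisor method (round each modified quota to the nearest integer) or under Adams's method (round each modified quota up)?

Adams

Webster: P1 14, P2 4, P3 5, P4 8, P5 9.
Adams: P1 13, P2 4, P3 6, P4 8, P5 9.
P3 gets 5 under Webster and 6 under Adams.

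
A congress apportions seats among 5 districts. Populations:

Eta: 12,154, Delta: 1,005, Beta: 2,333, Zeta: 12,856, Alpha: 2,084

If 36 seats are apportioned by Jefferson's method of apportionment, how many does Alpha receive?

Standard divisor 30432/36 ≈ 845.333; standard quotas: Eta 14.378, Delta 1.189, Beta 2.760, Zeta 15.208, Alpha 2.465.
Rounding down gives 14, 1, 2, 15, 2 = 34 seats, so the divisor must be adjusted.
With modified divisor 800: modified quotas Eta 15.193, Delta 1.256, Beta 2.916, Zeta 16.070, Alpha 2.605.
Rounding down: Eta 15, Delta 1, Beta 2, Zeta 16, Alpha 2 (total 36).
Alpha receives 2.

2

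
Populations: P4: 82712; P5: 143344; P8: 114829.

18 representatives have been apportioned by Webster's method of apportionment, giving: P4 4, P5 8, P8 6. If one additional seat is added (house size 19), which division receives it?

Priority for the next seat is population ÷ (current seats + 0.5).
Priorities: P4 18380.444, P5 16864.000, P8 17666.000.
Highest priority: P4.

P4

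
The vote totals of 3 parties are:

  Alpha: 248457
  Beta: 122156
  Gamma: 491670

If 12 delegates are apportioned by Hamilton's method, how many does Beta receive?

2

Standard divisor: 862283 ÷ 12 ≈ 71856.917.
Standard quotas: Alpha 3.4577, Beta 1.7000, Gamma 6.8423.
Lower quotas: Alpha 3, Beta 1, Gamma 6 (sum 10, leaving 2 seats).
Remainders in descending order: Gamma 0.8423, Beta 0.7000, Alpha 0.4577.
The surplus seats go to Gamma, Beta.
Beta receives 2.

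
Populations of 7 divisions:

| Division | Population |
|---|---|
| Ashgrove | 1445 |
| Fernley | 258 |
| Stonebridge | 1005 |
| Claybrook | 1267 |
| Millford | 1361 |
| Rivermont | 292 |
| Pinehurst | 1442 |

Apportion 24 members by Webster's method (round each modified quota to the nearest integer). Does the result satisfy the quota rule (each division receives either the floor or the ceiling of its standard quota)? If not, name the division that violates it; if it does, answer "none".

none

Standard quotas: Ashgrove 4.905, Fernley 0.876, Stonebridge 3.412, Claybrook 4.301, Millford 4.620, Rivermont 0.991, Pinehurst 4.895.
Webster allocation: Ashgrove 5, Fernley 1, Stonebridge 3, Claybrook 4, Millford 5, Rivermont 1, Pinehurst 5.
Every allocation lies between the lower and upper quota.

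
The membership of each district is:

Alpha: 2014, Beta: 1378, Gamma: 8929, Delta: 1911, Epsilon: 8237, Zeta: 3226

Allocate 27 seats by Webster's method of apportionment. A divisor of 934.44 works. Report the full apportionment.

With modified divisor 934.44: modified quotas Alpha 2.155, Beta 1.475, Gamma 9.555, Delta 2.045, Epsilon 8.815, Zeta 3.452.
Rounding to the nearest integer: Alpha 2, Beta 1, Gamma 10, Delta 2, Epsilon 9, Zeta 3 (total 27).

Alpha=2; Beta=1; Gamma=10; Delta=2; Epsilon=9; Zeta=3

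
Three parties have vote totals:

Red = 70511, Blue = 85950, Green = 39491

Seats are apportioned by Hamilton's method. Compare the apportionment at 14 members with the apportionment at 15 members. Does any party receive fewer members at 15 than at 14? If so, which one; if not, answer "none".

none

At 14 seats: Red 5, Blue 6, Green 3.
At 15 seats: Red 5, Blue 7, Green 3.
No party's allocation decreased.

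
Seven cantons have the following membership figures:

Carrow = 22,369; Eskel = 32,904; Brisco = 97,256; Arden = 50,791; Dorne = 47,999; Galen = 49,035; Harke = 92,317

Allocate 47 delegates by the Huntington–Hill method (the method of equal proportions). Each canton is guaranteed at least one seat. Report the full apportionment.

With divisor 8614: modified quotas Carrow 2.597, Eskel 3.820, Brisco 11.290, Arden 5.896, Dorne 5.572, Galen 5.692, Harke 10.717.
Geometric-mean thresholds: Carrow √(2·3)=2.449, Eskel √(3·4)=3.464, Brisco √(11·12)=11.489, Arden √(5·6)=5.477, Dorne √(5·6)=5.477, Galen √(5·6)=5.477, Harke √(10·11)=10.488.
Each quota rounded against its threshold gives Carrow 3, Eskel 4, Brisco 11, Arden 6, Dorne 6, Galen 6, Harke 11 (total 47).

Carrow 3, Eskel 4, Brisco 11, Arden 6, Dorne 6, Galen 6, Harke 11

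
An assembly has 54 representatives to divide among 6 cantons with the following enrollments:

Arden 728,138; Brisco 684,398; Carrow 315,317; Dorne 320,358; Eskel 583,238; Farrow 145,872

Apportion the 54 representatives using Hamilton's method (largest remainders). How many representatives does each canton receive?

The standard divisor is 2777321/54 ≈ 51431.87.
Standard quotas: Arden 14.1573, Brisco 13.3069, Carrow 6.1308, Dorne 6.2288, Eskel 11.3400, Farrow 2.8362.
Lower quotas: Arden 14, Brisco 13, Carrow 6, Dorne 6, Eskel 11, Farrow 2 (sum 52, leaving 2 seats).
Remainders in descending order: Farrow 0.8362, Eskel 0.3400, Brisco 0.3069, Dorne 0.2288, Arden 0.1573, Carrow 0.1308.
Largest remainders: Farrow, Eskel receive the extra seats.

Arden=14; Brisco=13; Carrow=6; Dorne=6; Eskel=12; Farrow=3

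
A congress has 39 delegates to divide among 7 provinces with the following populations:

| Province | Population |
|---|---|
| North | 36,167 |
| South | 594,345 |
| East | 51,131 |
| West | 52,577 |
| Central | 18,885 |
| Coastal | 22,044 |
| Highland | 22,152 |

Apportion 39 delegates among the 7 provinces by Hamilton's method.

North 2; South 29; East 2; West 3; Central 1; Coastal 1; Highland 1

Total 797301; standard divisor 797301/39 ≈ 20443.615.
Standard quotas: North 1.7691, South 29.0724, East 2.5011, West 2.5718, Central 0.9238, Coastal 1.0783, Highland 1.0836.
Lower quotas: North 1, South 29, East 2, West 2, Central 0, Coastal 1, Highland 1 (sum 36, leaving 3 seats).
Remainders in descending order: Central 0.9238, North 0.7691, West 0.5718, East 0.5011, Highland 0.0836, Coastal 0.0783, South 0.0724.
The surplus seats go to Central, North, West.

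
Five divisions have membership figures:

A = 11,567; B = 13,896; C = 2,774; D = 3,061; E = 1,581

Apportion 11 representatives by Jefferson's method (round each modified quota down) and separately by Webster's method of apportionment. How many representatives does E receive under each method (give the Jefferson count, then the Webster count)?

Jefferson: A 4, B 5, C 1, D 1, E 0.
Webster: A 4, B 4, C 1, D 1, E 1.
E gets 0 under Jefferson and 1 under Webster.

0 and 1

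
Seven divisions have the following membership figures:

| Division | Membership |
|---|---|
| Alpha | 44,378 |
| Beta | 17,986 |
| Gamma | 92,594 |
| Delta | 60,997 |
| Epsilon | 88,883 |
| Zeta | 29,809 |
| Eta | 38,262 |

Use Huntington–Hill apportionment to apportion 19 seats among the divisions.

With divisor 20290: modified quotas Alpha 2.187, Beta 0.886, Gamma 4.564, Delta 3.006, Epsilon 4.381, Zeta 1.469, Eta 1.886.
Geometric-mean thresholds: Alpha √(2·3)=2.449, Beta (min 1), Gamma √(4·5)=4.472, Delta √(3·4)=3.464, Epsilon √(4·5)=4.472, Zeta √(1·2)=1.414, Eta √(1·2)=1.414.
Each quota rounded against its threshold gives Alpha 2, Beta 1, Gamma 5, Delta 3, Epsilon 4, Zeta 2, Eta 2 (total 19).

Alpha 2, Beta 1, Gamma 5, Delta 3, Epsilon 4, Zeta 2, Eta 2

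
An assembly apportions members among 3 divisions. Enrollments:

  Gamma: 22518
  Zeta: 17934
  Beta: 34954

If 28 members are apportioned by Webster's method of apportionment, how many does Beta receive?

13

Standard divisor 75406/28 ≈ 2693.071; standard quotas: Gamma 8.361, Zeta 6.659, Beta 12.979.
Rounding to the nearest integer gives Gamma 8, Zeta 7, Beta 13 — total 28, matching the house size, so no adjustment is needed.
Beta receives 13.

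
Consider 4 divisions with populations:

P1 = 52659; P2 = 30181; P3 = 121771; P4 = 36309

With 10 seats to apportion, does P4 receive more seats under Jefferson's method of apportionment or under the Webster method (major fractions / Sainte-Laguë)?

Jefferson: P1 2, P2 1, P3 6, P4 1.
Webster: P1 2, P2 1, P3 5, P4 2.
P4 gets 1 under Jefferson and 2 under Webster.

Webster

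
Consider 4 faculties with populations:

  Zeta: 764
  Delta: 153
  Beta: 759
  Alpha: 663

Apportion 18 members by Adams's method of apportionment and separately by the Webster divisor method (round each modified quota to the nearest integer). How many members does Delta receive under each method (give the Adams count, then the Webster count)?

2 and 1

Adams: Zeta 6, Delta 2, Beta 5, Alpha 5.
Webster: Zeta 6, Delta 1, Beta 6, Alpha 5.
Delta gets 2 under Adams and 1 under Webster.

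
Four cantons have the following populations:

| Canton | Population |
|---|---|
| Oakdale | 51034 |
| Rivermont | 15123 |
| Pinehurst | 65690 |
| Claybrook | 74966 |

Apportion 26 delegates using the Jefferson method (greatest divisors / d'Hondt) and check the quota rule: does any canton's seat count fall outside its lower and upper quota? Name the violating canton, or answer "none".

Standard quotas: Oakdale 6.416, Rivermont 1.901, Pinehurst 8.258, Claybrook 9.425.
Jefferson allocation: Oakdale 6, Rivermont 2, Pinehurst 8, Claybrook 10.
Every allocation lies between the lower and upper quota.

none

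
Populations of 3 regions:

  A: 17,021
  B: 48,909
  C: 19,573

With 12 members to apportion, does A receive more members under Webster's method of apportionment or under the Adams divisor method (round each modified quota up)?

Webster: A 2, B 7, C 3.
Adams: A 3, B 6, C 3.
A gets 2 under Webster and 3 under Adams.

Adams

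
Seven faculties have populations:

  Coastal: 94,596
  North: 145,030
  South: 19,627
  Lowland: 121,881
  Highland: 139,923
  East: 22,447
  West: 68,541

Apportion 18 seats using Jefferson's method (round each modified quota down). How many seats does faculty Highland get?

4

Standard divisor 612045/18 ≈ 34002.5; standard quotas: Coastal 2.782, North 4.265, South 0.577, Lowland 3.584, Highland 4.115, East 0.660, West 2.016.
Rounding down gives 2, 4, 0, 3, 4, 0, 2 = 15 seats, so the divisor must be adjusted.
With modified divisor 28500: modified quotas Coastal 3.319, North 5.089, South 0.689, Lowland 4.277, Highland 4.910, East 0.788, West 2.405.
Rounding down: Coastal 3, North 5, South 0, Lowland 4, Highland 4, East 0, West 2 (total 18).
Highland receives 4.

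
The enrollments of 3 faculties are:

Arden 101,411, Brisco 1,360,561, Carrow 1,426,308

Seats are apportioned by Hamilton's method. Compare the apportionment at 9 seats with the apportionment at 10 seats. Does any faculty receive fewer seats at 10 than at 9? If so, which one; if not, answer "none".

none

At 9 seats: Arden 0, Brisco 4, Carrow 5.
At 10 seats: Arden 0, Brisco 5, Carrow 5.
No faculty's allocation decreased.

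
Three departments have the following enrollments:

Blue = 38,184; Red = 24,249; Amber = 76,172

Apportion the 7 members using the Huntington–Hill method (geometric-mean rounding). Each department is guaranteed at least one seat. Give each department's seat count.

Blue=2, Red=1, Amber=4

With divisor 19568: modified quotas Blue 1.951, Red 1.239, Amber 3.893.
Geometric-mean thresholds: Blue √(1·2)=1.414, Red √(1·2)=1.414, Amber √(3·4)=3.464.
Each quota rounded against its threshold gives Blue 2, Red 1, Amber 4 (total 7).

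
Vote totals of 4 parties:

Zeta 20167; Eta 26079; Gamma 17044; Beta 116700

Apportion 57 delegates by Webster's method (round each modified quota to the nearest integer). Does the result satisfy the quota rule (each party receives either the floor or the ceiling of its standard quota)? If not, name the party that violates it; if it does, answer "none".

Standard quotas: Zeta 6.387, Eta 8.259, Gamma 5.398, Beta 36.957.
Webster allocation: Zeta 6, Eta 8, Gamma 5, Beta 38.
Beta has quota 36.957 (lower 36, upper 37) but receives 38 — outside the quota interval.

Beta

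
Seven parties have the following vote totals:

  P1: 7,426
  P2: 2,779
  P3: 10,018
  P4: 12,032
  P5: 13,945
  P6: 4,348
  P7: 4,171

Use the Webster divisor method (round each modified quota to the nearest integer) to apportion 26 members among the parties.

P1 3; P2 1; P3 5; P4 6; P5 7; P6 2; P7 2

Standard divisor 54719/26 ≈ 2104.577; standard quotas: P1 3.529, P2 1.320, P3 4.760, P4 5.717, P5 6.626, P6 2.066, P7 1.982.
Rounding to the nearest integer gives 4, 1, 5, 6, 7, 2, 2 = 27 seats, so the divisor must be adjusted.
With modified divisor 2134: modified quotas P1 3.480, P2 1.302, P3 4.694, P4 5.638, P5 6.535, P6 2.037, P7 1.955.
Rounding to the nearest integer: P1 3, P2 1, P3 5, P4 6, P5 7, P6 2, P7 2 (total 26).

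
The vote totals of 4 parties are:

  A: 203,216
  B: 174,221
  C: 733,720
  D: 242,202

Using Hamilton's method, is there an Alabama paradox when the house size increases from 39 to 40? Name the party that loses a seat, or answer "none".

none

At 39 seats: A 6, B 5, C 21, D 7.
At 40 seats: A 6, B 5, C 22, D 7.
No party's allocation decreased.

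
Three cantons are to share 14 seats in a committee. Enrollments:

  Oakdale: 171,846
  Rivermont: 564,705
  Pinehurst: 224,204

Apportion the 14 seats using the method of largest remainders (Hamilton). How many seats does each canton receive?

Oakdale 3; Rivermont 8; Pinehurst 3

Standard divisor: 960755 ÷ 14 ≈ 68625.357.
Standard quotas: Oakdale 2.5041, Rivermont 8.2288, Pinehurst 3.2671.
Lower quotas: Oakdale 2, Rivermont 8, Pinehurst 3 (sum 13, leaving 1 seat).
Remainders in descending order: Oakdale 0.5041, Pinehurst 0.2671, Rivermont 0.2288.
Largest remainder: Oakdale receives the extra seat.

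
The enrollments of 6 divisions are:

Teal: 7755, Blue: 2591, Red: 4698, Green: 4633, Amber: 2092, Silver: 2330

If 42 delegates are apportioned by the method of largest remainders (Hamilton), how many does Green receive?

8

Total 24099; standard divisor 24099/42 ≈ 573.786.
Standard quotas: Teal 13.5155, Blue 4.5156, Red 8.1877, Green 8.0744, Amber 3.6460, Silver 4.0607.
Lower quotas: Teal 13, Blue 4, Red 8, Green 8, Amber 3, Silver 4 (sum 40, leaving 2 seats).
Remainders in descending order: Amber 0.6460, Blue 0.5156, Teal 0.5155, Red 0.1877, Green 0.0744, Silver 0.0607.
Largest remainders: Amber, Blue receive the extra seats.
Green receives 8.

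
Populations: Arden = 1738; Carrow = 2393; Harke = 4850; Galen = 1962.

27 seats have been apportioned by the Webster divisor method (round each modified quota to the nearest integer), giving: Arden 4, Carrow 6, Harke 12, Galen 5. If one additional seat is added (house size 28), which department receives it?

Harke

Priority for the next seat is population ÷ (current seats + 0.5).
Priorities: Arden 386.222, Carrow 368.154, Harke 388.000, Galen 356.727.
Highest priority: Harke.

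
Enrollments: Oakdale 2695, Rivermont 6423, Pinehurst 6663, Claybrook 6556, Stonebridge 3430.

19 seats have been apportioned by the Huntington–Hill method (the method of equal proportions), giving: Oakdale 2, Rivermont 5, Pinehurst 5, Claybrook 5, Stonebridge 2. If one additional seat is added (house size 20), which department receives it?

Stonebridge

Priority for the next seat is population ÷ (√(s·(s+1))).
Priorities: Oakdale 1100.229, Rivermont 1172.674, Pinehurst 1216.492, Claybrook 1196.956, Stonebridge 1400.292.
Highest priority: Stonebridge.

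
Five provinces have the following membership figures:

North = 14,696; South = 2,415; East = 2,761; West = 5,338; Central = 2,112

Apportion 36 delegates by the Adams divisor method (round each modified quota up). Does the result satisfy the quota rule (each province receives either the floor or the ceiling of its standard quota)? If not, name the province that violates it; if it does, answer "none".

none

Standard quotas: North 19.364, South 3.182, East 3.638, West 7.033, Central 2.783.
Adams allocation: North 19, South 3, East 4, West 7, Central 3.
Every allocation lies between the lower and upper quota.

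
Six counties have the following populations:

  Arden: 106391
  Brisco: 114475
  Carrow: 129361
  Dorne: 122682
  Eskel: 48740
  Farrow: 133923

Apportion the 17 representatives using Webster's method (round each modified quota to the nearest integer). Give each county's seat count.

Standard divisor 655572/17 ≈ 38563.059; standard quotas: Arden 2.759, Brisco 2.969, Carrow 3.355, Dorne 3.181, Eskel 1.264, Farrow 3.473.
Rounding to the nearest integer gives 3, 3, 3, 3, 1, 3 = 16 seats, so the divisor must be adjusted.
With modified divisor 37600: modified quotas Arden 2.830, Brisco 3.045, Carrow 3.440, Dorne 3.263, Eskel 1.296, Farrow 3.562.
Rounding to the nearest integer: Arden 3, Brisco 3, Carrow 3, Dorne 3, Eskel 1, Farrow 4 (total 17).

Arden: 3, Brisco: 3, Carrow: 3, Dorne: 3, Eskel: 1, Farrow: 4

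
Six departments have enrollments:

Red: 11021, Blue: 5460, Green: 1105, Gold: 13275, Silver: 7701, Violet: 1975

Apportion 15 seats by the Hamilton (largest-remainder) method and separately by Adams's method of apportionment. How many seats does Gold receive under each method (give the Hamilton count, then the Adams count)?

5 and 4

Hamilton: Red 4, Blue 2, Green 0, Gold 5, Silver 3, Violet 1.
Adams: Red 4, Blue 2, Green 1, Gold 4, Silver 3, Violet 1.
Gold gets 5 under Hamilton and 4 under Adams.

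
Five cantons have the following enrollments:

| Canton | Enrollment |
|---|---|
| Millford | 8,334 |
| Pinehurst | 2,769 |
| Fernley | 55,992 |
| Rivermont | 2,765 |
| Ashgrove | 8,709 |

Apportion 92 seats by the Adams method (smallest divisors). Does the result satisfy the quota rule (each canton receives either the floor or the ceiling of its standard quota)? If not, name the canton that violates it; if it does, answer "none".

Fernley

Standard quotas: Millford 9.759, Pinehurst 3.242, Fernley 65.564, Rivermont 3.238, Ashgrove 10.198.
Adams allocation: Millford 10, Pinehurst 4, Fernley 64, Rivermont 4, Ashgrove 10.
Fernley has quota 65.564 (lower 65, upper 66) but receives 64 — outside the quota interval.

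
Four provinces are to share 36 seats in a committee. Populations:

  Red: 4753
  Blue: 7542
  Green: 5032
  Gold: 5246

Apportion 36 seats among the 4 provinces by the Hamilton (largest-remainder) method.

Total 22573; standard divisor 22573/36 ≈ 627.028.
Standard quotas: Red 7.5802, Blue 12.0282, Green 8.0252, Gold 8.3665.
Lower quotas: Red 7, Blue 12, Green 8, Gold 8 (sum 35, leaving 1 seat).
Remainders in descending order: Red 0.5802, Gold 0.3665, Blue 0.0282, Green 0.0252.
The surplus seat goes to Red.

Red: 8, Blue: 12, Green: 8, Gold: 8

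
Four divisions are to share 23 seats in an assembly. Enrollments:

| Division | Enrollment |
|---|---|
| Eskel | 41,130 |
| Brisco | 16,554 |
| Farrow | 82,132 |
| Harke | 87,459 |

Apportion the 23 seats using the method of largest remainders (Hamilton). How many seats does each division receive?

Eskel: 4, Brisco: 2, Farrow: 8, Harke: 9

The standard divisor is 227275/23 ≈ 9881.522.
Standard quotas: Eskel 4.1623, Brisco 1.6752, Farrow 8.3117, Harke 8.8508.
Lower quotas: Eskel 4, Brisco 1, Farrow 8, Harke 8 (sum 21, leaving 2 seats).
Remainders in descending order: Harke 0.8508, Brisco 0.6752, Farrow 0.3117, Eskel 0.1623.
Largest remainders: Harke, Brisco receive the extra seats.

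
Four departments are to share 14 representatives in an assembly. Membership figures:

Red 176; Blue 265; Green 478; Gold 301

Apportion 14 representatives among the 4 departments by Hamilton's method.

Red 2; Blue 3; Green 6; Gold 3

The standard divisor is 1220/14 ≈ 87.143.
Standard quotas: Red 2.020, Blue 3.041, Green 5.485, Gold 3.454.
Lower quotas: Red 2, Blue 3, Green 5, Gold 3 (sum 13, leaving 1 seat).
Remainders in descending order: Green 0.485, Gold 0.454, Blue 0.041, Red 0.020.
Largest remainder: Green receives the extra seat.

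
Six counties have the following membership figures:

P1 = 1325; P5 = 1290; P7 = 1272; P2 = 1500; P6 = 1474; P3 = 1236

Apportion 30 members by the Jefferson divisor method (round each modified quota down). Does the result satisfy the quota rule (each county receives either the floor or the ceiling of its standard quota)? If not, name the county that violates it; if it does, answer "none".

Standard quotas: P1 4.909, P5 4.780, P7 4.713, P2 5.558, P6 5.461, P3 4.579.
Jefferson allocation: P1 5, P5 5, P7 5, P2 6, P6 5, P3 4.
Every allocation lies between the lower and upper quota.

none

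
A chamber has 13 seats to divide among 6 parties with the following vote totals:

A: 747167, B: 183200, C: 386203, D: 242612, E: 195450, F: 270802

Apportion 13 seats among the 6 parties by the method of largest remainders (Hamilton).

The standard divisor is 2025434/13 ≈ 155802.615.
Standard quotas: A 4.7956, B 1.1758, C 2.4788, D 1.5572, E 1.2545, F 1.7381.
Lower quotas: A 4, B 1, C 2, D 1, E 1, F 1 (sum 10, leaving 3 seats).
Remainders in descending order: A 0.7956, F 0.7381, D 0.5572, C 0.4788, E 0.2545, B 0.1758.
Largest remainders: A, F, D receive the extra seats.

A=5, B=1, C=2, D=2, E=1, F=2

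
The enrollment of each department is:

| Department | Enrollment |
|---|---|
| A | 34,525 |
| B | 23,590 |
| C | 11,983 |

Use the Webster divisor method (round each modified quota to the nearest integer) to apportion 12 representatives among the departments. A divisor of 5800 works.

A 6; B 4; C 2

With modified divisor 5800: modified quotas A 5.953, B 4.067, C 2.066.
Rounding to the nearest integer: A 6, B 4, C 2 (total 12).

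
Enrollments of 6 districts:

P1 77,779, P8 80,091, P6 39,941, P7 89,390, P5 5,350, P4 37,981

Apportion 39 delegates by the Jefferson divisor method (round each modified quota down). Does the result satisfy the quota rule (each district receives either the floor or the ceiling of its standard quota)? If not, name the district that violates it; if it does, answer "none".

Standard quotas: P1 9.177, P8 9.450, P6 4.713, P7 10.547, P5 0.631, P4 4.481.
Jefferson allocation: P1 9, P8 10, P6 5, P7 11, P5 0, P4 4.
Every allocation lies between the lower and upper quota.

none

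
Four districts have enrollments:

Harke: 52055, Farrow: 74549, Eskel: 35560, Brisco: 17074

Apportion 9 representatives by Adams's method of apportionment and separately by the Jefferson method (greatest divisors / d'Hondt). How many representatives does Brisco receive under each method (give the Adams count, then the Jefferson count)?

1 and 0

Adams: Harke 3, Farrow 3, Eskel 2, Brisco 1.
Jefferson: Harke 3, Farrow 4, Eskel 2, Brisco 0.
Brisco gets 1 under Adams and 0 under Jefferson.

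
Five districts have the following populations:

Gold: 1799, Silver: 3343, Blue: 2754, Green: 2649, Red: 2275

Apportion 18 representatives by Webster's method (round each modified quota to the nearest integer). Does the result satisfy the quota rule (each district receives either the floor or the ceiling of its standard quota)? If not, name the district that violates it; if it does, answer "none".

Standard quotas: Gold 2.526, Silver 4.694, Blue 3.867, Green 3.719, Red 3.194.
Webster allocation: Gold 2, Silver 5, Blue 4, Green 4, Red 3.
Every allocation lies between the lower and upper quota.

none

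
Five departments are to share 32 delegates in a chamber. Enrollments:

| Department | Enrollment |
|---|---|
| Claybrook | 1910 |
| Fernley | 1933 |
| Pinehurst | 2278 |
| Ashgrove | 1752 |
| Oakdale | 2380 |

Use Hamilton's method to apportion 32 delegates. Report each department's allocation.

Standard divisor: 10253 ÷ 32 ≈ 320.406.
Standard quotas: Claybrook 5.961, Fernley 6.033, Pinehurst 7.110, Ashgrove 5.468, Oakdale 7.428.
Lower quotas: Claybrook 5, Fernley 6, Pinehurst 7, Ashgrove 5, Oakdale 7 (sum 30, leaving 2 seats).
Remainders in descending order: Claybrook 0.961, Ashgrove 0.468, Oakdale 0.428, Pinehurst 0.110, Fernley 0.033.
Largest remainders: Claybrook, Ashgrove receive the extra seats.

Claybrook 6; Fernley 6; Pinehurst 7; Ashgrove 6; Oakdale 7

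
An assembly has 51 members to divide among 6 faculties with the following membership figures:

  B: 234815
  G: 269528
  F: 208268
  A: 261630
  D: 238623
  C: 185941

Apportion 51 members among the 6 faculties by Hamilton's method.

The standard divisor is 1398805/51 ≈ 27427.549.
Standard quotas: B 8.5613, G 9.8269, F 7.5934, A 9.5389, D 8.7001, C 6.7794.
Lower quotas: B 8, G 9, F 7, A 9, D 8, C 6 (sum 47, leaving 4 seats).
Remainders in descending order: G 0.8269, C 0.7794, D 0.7001, F 0.5934, B 0.5613, A 0.5389.
Largest remainders: G, C, D, F receive the extra seats.

B=8, G=10, F=8, A=9, D=9, C=7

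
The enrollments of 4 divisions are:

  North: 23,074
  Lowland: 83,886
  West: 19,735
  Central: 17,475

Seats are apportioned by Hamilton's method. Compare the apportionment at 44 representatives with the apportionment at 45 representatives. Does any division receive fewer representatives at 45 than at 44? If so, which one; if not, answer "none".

At 44 seats: North 7, Lowland 26, West 6, Central 5.
At 45 seats: North 7, Lowland 26, West 6, Central 6.
No division's allocation decreased.

none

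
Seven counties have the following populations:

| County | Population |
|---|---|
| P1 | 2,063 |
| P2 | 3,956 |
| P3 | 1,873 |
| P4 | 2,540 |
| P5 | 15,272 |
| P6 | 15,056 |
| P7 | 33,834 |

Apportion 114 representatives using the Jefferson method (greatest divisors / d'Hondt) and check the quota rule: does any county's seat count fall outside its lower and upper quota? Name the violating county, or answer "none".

P7

Standard quotas: P1 3.153, P2 6.046, P3 2.862, P4 3.882, P5 23.340, P6 23.010, P7 51.708.
Jefferson allocation: P1 3, P2 6, P3 2, P4 3, P5 24, P6 23, P7 53.
P7 has quota 51.708 (lower 51, upper 52) but receives 53 — outside the quota interval.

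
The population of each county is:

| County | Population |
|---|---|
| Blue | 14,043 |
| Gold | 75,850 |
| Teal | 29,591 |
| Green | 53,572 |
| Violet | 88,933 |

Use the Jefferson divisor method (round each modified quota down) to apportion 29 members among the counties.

Blue: 1, Gold: 9, Teal: 3, Green: 6, Violet: 10

Standard divisor 261989/29 ≈ 9034.103; standard quotas: Blue 1.554, Gold 8.396, Teal 3.275, Green 5.930, Violet 9.844.
Rounding down gives 1, 8, 3, 5, 9 = 26 seats, so the divisor must be adjusted.
With modified divisor 8300: modified quotas Blue 1.692, Gold 9.139, Teal 3.565, Green 6.454, Violet 10.715.
Rounding down: Blue 1, Gold 9, Teal 3, Green 6, Violet 10 (total 29).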